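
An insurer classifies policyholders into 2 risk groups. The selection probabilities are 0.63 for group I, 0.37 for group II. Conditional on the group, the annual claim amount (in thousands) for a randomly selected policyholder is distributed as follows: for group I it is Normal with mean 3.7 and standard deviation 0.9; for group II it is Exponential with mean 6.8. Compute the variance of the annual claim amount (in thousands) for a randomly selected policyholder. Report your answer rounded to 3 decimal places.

19.859

Per component, I: μ=3.7, E[X²]=14.5; II: μ=6.8, E[X²]=92.48.
E[X] = 0.63·3.7 + 0.37·6.8 = 4.847.
E[X²] = 0.63·14.5 + 0.37·92.48 = 43.3526.
Var(X) = E[X²] − (E[X])² = 43.3526 − 23.4934 = 19.8592.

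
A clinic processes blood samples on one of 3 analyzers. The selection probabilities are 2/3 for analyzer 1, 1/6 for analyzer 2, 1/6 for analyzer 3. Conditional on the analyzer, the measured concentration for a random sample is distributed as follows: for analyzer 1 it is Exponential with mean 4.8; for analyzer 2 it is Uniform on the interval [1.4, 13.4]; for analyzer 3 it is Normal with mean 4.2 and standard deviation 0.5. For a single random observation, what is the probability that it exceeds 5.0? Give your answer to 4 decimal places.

Conditional on each analyzer, P(X > 5.0): 1: 0.352866; 2: 0.7; 3: 0.0547993.
By total probability, P(X > 5.0) = 0.666667·0.352866 + 0.166667·0.7 + 0.166667·0.0547993 = 0.361044.

0.3610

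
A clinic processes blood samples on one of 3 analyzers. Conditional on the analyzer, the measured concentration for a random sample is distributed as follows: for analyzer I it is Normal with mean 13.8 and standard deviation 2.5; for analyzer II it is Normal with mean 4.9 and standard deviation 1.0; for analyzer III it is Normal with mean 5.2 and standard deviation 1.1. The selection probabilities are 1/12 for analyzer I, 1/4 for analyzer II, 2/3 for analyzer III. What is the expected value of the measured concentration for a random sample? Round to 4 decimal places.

Component means — I: 13.8; II: 4.9; III: 5.2.
E[X] = 0.0833333·13.8 + 0.25·4.9 + 0.666667·5.2 = 5.84167.

5.8417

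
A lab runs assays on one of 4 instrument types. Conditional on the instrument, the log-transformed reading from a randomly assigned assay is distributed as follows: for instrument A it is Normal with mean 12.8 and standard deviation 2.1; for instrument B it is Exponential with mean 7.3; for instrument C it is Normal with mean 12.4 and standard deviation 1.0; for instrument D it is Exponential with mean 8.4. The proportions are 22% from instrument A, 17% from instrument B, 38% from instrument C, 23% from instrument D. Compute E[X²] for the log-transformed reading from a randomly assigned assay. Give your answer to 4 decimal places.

146.4000

For each component E[X²] = Var + (mean)², giving A: 168.25; B: 106.58; C: 154.76; D: 141.12.
Overall E[X²] = 0.22·168.25 + 0.17·106.58 + 0.38·154.76 + 0.23·141.12 = 146.4.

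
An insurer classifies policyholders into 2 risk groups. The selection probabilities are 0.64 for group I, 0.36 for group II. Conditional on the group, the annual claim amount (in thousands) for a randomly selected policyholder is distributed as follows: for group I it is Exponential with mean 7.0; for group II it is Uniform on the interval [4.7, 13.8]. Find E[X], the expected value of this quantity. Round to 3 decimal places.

7.810

Component means — I: 7; II: 9.25.
E[X] = 0.64·7 + 0.36·9.25 = 7.81.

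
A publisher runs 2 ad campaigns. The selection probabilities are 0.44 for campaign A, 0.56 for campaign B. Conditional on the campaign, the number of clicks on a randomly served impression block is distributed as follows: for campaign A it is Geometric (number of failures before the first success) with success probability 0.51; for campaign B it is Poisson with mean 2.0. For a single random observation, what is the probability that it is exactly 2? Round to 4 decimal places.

Conditional on each campaign, P(X = 2): A: 0.122451; B: 0.270671.
By total probability, P(X = 2) = 0.44·0.122451 + 0.56·0.270671 = 0.205454.

0.2055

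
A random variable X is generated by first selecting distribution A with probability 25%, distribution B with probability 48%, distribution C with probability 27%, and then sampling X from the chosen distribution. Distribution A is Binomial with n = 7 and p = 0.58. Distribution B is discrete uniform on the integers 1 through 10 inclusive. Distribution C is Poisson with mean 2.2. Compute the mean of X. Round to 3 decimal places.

Component means — A: 4.06; B: 5.5; C: 2.2.
E[X] = 0.25·4.06 + 0.48·5.5 + 0.27·2.2 = 4.249.

4.249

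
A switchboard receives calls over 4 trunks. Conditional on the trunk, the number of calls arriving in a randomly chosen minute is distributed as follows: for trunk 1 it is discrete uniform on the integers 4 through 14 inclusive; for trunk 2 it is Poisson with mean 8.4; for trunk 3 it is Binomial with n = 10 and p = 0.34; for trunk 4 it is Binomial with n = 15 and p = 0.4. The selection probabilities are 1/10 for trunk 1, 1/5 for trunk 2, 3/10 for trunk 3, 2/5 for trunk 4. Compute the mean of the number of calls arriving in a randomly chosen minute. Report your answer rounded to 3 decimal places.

6.000

Component means — 1: 9; 2: 8.4; 3: 3.4; 4: 6.
E[X] = 0.1·9 + 0.2·8.4 + 0.3·3.4 + 0.4·6 = 6.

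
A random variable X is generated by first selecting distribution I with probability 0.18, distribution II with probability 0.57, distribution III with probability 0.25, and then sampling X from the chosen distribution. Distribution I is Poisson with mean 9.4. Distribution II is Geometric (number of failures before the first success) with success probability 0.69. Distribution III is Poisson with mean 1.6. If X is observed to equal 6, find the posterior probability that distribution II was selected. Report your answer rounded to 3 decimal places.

0.022

Likelihoods P(X=6 | ·): I: 0.0792623; II: 0.000612378; III: 0.00470453.
Posterior ∝ prior × likelihood. Numerator for II: 0.57·0.000612378 = 0.000349055.
Normalizing constant: 0.18·0.0792623 + 0.57·0.000612378 + 0.25·0.00470453 = 0.0157924.
P(II | observation) = 0.000349055 / 0.0157924 = 0.0221027.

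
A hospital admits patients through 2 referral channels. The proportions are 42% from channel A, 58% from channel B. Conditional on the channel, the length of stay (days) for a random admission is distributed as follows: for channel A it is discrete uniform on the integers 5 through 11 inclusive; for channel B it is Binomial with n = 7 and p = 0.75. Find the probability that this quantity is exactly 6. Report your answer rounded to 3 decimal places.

0.241

Conditional on each channel, P(X = 6): A: 0.142857; B: 0.311462.
By total probability, P(X = 6) = 0.42·0.142857 + 0.58·0.311462 = 0.240648.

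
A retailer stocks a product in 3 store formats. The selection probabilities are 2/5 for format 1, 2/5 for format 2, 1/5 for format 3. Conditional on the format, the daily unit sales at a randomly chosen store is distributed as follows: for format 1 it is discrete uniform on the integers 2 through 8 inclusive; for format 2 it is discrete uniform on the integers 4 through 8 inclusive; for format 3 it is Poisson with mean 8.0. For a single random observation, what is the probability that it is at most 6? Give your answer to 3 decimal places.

0.588

Conditional on each format, P(X ≤ 6): 1: 0.714286; 2: 0.6; 3: 0.313374.
By total probability, P(X ≤ 6) = 0.4·0.714286 + 0.4·0.6 + 0.2·0.313374 = 0.588389.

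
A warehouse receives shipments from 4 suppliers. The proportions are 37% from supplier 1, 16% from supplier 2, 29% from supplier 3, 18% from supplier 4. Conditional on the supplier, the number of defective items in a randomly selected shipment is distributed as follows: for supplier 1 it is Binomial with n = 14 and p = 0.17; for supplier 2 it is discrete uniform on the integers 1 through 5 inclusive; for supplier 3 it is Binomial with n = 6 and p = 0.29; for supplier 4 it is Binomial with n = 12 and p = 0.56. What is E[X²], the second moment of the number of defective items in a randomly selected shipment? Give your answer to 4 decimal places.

14.4837

For each component E[X²] = Var + (mean)², giving 1: 7.6398; 2: 11; 3: 4.263; 4: 48.1152.
Overall E[X²] = 0.37·7.6398 + 0.16·11 + 0.29·4.263 + 0.18·48.1152 = 14.4837.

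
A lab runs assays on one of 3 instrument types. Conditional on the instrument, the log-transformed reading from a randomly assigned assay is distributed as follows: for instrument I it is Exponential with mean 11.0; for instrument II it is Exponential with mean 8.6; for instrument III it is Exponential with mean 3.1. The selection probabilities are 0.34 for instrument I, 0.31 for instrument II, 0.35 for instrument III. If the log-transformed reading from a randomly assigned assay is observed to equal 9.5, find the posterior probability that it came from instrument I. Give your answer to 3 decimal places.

0.431

Likelihoods f(9.5 | ·): I: 0.0383296; II: 0.0385263; III: 0.0150569.
Posterior ∝ prior × likelihood. Numerator for I: 0.34·0.0383296 = 0.0130321.
Normalizing constant: 0.34·0.0383296 + 0.31·0.0385263 + 0.35·0.0150569 = 0.0302452.
P(I | observation) = 0.0130321 / 0.0302452 = 0.430881.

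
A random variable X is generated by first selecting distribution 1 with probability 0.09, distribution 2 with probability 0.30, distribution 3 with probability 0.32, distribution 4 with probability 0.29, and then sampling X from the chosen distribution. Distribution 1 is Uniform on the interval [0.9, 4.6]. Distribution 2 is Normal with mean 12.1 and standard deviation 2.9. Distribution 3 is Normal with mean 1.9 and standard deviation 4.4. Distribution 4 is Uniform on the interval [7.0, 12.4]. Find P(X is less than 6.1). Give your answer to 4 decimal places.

Conditional on each component, P(X < 6.1): 1: 1; 2: 0.0192747; 3: 0.830096; 4: 0.
By total probability, P(X < 6.1) = 0.09·1 + 0.3·0.0192747 + 0.32·0.830096 + 0.29·0 = 0.361413.

0.3614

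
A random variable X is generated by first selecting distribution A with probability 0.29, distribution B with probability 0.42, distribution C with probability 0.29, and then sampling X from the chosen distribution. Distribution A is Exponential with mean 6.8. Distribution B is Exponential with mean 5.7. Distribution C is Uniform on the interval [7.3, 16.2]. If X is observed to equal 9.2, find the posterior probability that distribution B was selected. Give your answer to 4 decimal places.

Likelihoods f(9.2 | ·): A: 0.0380116; B: 0.0349268; C: 0.11236.
Posterior ∝ prior × likelihood. Numerator for B: 0.42·0.0349268 = 0.0146692.
Normalizing constant: 0.29·0.0380116 + 0.42·0.0349268 + 0.29·0.11236 = 0.0582769.
P(B | observation) = 0.0146692 / 0.0582769 = 0.251716.

0.2517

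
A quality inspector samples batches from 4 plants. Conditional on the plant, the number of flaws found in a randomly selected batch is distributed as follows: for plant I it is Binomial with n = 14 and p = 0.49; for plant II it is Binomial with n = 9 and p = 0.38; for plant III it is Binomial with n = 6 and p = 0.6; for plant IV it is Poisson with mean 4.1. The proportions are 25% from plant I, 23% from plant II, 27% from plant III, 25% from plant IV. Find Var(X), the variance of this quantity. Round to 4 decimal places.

4.6955

Per component, I: μ=6.86, E[X²]=50.5582; II: μ=3.42, E[X²]=13.8168; III: μ=3.6, E[X²]=14.4; IV: μ=4.1, E[X²]=20.91.
E[X] = 0.25·6.86 + 0.23·3.42 + 0.27·3.6 + 0.25·4.1 = 4.4986.
E[X²] = 0.25·50.5582 + 0.23·13.8168 + 0.27·14.4 + 0.25·20.91 = 24.9329.
Var(X) = E[X²] − (E[X])² = 24.9329 − 20.2374 = 4.69551.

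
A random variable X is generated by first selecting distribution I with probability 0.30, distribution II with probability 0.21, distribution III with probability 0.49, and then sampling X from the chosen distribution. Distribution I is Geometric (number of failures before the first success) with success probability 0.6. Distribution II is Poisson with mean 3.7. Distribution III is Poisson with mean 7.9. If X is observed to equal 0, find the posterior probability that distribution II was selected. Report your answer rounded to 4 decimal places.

0.0280

Likelihoods P(X=0 | ·): I: 0.6; II: 0.0247235; III: 0.000370744.
Posterior ∝ prior × likelihood. Numerator for II: 0.21·0.0247235 = 0.00519194.
Normalizing constant: 0.3·0.6 + 0.21·0.0247235 + 0.49·0.000370744 = 0.185374.
P(II | observation) = 0.00519194 / 0.185374 = 0.028008.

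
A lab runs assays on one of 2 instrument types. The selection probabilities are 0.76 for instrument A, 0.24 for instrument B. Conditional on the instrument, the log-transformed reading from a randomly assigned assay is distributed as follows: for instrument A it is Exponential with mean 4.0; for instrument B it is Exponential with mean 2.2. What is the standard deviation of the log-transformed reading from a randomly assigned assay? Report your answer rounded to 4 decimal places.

3.7300

Per component, A: μ=4, E[X²]=32; B: μ=2.2, E[X²]=9.68.
E[X] = 0.76·4 + 0.24·2.2 = 3.568.
E[X²] = 0.76·32 + 0.24·9.68 = 26.6432.
Var(X) = E[X²] − (E[X])² = 26.6432 − 12.7306 = 13.9126.
SD(X) = √13.9126 = 3.72996.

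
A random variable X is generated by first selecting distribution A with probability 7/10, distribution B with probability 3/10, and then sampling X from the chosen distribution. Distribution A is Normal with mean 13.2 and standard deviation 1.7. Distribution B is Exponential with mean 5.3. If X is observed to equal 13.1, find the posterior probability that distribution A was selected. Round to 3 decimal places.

Likelihoods f(13.1 | ·): A: 0.234266; B: 0.0159323.
Posterior ∝ prior × likelihood. Numerator for A: 0.7·0.234266 = 0.163986.
Normalizing constant: 0.7·0.234266 + 0.3·0.0159323 = 0.168766.
P(A | observation) = 0.163986 / 0.168766 = 0.971679.

0.972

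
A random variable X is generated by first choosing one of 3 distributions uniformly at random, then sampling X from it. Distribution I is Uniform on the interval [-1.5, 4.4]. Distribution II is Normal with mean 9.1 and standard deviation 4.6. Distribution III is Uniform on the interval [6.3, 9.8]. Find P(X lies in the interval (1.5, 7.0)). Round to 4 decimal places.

0.3221

Conditional on each component, P(1.5 < X < 7.0): I: 0.491525; II: 0.274758; III: 0.2.
By total probability, P(1.5 < X < 7.0) = 0.333333·0.491525 + 0.333333·0.274758 + 0.333333·0.2 = 0.322094.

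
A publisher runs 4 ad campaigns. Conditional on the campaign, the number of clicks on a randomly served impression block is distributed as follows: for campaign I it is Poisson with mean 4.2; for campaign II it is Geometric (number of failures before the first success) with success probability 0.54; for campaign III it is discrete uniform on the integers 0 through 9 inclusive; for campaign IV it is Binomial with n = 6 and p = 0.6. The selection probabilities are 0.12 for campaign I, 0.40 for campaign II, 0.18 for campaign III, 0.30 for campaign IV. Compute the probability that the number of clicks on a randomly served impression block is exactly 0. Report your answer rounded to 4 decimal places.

Conditional on each campaign, P(X = 0): I: 0.0149956; II: 0.54; III: 0.1; IV: 0.004096.
By total probability, P(X = 0) = 0.12·0.0149956 + 0.4·0.54 + 0.18·0.1 + 0.3·0.004096 = 0.237028.

0.2370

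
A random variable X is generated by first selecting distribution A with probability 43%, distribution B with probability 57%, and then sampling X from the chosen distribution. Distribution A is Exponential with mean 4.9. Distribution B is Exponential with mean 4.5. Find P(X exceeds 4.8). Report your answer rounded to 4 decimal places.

0.3576

Conditional on each component, P(X > 4.8): A: 0.375464; B: 0.344154.
By total probability, P(X > 4.8) = 0.43·0.375464 + 0.57·0.344154 = 0.357617.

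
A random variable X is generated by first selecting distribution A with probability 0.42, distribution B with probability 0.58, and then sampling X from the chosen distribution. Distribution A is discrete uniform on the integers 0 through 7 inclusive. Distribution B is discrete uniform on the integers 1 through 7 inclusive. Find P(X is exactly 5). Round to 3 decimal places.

Conditional on each component, P(X = 5): A: 0.125; B: 0.142857.
By total probability, P(X = 5) = 0.42·0.125 + 0.58·0.142857 = 0.135357.

0.135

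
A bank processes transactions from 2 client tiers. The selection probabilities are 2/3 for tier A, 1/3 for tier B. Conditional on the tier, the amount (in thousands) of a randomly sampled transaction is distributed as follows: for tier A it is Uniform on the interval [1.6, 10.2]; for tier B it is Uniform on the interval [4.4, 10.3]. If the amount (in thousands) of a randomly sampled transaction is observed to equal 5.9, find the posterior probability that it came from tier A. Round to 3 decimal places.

Likelihoods f(5.9 | ·): A: 0.116279; B: 0.169492.
Posterior ∝ prior × likelihood. Numerator for A: 0.666667·0.116279 = 0.0775194.
Normalizing constant: 0.666667·0.116279 + 0.333333·0.169492 = 0.134017.
P(A | observation) = 0.0775194 / 0.134017 = 0.578431.

0.578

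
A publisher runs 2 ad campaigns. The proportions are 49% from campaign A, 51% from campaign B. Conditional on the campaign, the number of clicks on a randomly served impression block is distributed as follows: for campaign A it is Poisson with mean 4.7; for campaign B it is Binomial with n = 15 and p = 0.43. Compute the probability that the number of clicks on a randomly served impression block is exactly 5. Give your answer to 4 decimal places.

Conditional on each campaign, P(X = 5): A: 0.17383; B: 0.159826.
By total probability, P(X = 5) = 0.49·0.17383 + 0.51·0.159826 = 0.166688.

0.1667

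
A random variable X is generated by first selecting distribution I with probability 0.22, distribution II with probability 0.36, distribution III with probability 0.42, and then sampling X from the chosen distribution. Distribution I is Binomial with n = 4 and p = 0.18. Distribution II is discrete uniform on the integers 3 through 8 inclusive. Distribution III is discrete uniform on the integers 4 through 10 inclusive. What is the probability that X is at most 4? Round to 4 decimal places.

0.4000

Conditional on each component, P(X ≤ 4): I: 1; II: 0.333333; III: 0.142857.
By total probability, P(X ≤ 4) = 0.22·1 + 0.36·0.333333 + 0.42·0.142857 = 0.4.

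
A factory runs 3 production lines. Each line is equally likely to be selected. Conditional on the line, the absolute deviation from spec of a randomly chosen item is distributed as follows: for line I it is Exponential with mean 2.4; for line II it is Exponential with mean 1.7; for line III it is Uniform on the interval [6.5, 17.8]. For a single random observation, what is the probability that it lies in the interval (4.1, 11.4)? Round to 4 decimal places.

0.2315

Conditional on each line, P(4.1 < X < 11.4): I: 0.172516; II: 0.0884332; III: 0.433628.
By total probability, P(4.1 < X < 11.4) = 0.333333·0.172516 + 0.333333·0.0884332 + 0.333333·0.433628 = 0.231526.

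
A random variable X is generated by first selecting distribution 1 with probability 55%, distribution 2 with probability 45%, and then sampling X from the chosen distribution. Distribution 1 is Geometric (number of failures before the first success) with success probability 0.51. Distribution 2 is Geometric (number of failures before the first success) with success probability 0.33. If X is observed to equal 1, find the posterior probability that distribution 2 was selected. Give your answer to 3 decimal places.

Likelihoods P(X=1 | ·): 1: 0.2499; 2: 0.2211.
Posterior ∝ prior × likelihood. Numerator for 2: 0.45·0.2211 = 0.099495.
Normalizing constant: 0.55·0.2499 + 0.45·0.2211 = 0.23694.
P(2 | observation) = 0.099495 / 0.23694 = 0.419916.

0.420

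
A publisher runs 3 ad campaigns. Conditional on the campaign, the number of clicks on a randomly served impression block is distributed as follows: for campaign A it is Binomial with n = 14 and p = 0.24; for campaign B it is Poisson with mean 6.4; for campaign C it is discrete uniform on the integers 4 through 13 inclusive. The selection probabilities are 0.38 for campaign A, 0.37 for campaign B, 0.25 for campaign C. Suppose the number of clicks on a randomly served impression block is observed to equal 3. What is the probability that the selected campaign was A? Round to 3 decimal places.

0.777

Likelihoods P(X=3 | ·): A: 0.245858; B: 0.0725945; C: 0.
Posterior ∝ prior × likelihood. Numerator for A: 0.38·0.245858 = 0.0934261.
Normalizing constant: 0.38·0.245858 + 0.37·0.0725945 + 0.25·0 = 0.120286.
P(A | observation) = 0.0934261 / 0.120286 = 0.776699.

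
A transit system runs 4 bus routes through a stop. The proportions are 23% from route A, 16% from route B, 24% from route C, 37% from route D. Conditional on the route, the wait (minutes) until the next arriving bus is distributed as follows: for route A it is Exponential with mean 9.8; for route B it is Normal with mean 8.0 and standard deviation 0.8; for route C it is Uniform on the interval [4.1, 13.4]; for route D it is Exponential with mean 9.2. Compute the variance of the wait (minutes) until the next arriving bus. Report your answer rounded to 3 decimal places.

55.574

Per component, A: μ=9.8, E[X²]=192.08; B: μ=8, E[X²]=64.64; C: μ=8.75, E[X²]=83.77; D: μ=9.2, E[X²]=169.28.
E[X] = 0.23·9.8 + 0.16·8 + 0.24·8.75 + 0.37·9.2 = 9.038.
E[X²] = 0.23·192.08 + 0.16·64.64 + 0.24·83.77 + 0.37·169.28 = 137.259.
Var(X) = E[X²] − (E[X])² = 137.259 − 81.6854 = 55.5738.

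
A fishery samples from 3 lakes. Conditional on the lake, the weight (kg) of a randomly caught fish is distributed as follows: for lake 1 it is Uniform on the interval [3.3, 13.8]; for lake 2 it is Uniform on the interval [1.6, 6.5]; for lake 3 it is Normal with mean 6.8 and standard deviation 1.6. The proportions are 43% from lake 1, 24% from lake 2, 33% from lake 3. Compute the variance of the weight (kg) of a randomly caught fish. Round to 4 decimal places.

Per component, 1: μ=8.55, E[X²]=82.29; 2: μ=4.05, E[X²]=18.4033; 3: μ=6.8, E[X²]=48.8.
E[X] = 0.43·8.55 + 0.24·4.05 + 0.33·6.8 = 6.8925.
E[X²] = 0.43·82.29 + 0.24·18.4033 + 0.33·48.8 = 55.9055.
Var(X) = E[X²] − (E[X])² = 55.9055 − 47.5066 = 8.39894.

8.3989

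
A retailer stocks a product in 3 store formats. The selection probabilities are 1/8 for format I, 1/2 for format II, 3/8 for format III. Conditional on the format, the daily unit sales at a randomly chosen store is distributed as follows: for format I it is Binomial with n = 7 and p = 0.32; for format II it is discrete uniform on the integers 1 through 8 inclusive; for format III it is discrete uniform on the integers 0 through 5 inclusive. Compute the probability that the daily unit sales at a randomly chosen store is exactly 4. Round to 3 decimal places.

0.139

Conditional on each format, P(X = 4): I: 0.115397; II: 0.125; III: 0.166667.
By total probability, P(X = 4) = 0.125·0.115397 + 0.5·0.125 + 0.375·0.166667 = 0.139425.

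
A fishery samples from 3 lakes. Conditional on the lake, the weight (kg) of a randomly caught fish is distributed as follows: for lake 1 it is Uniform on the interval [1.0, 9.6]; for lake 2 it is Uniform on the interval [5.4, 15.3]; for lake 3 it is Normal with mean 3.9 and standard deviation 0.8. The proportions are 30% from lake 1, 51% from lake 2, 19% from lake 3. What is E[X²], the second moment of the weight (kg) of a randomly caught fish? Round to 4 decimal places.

72.0854

For each component E[X²] = Var + (mean)², giving 1: 34.2533; 2: 115.29; 3: 15.85.
Overall E[X²] = 0.3·34.2533 + 0.51·115.29 + 0.19·15.85 = 72.0854.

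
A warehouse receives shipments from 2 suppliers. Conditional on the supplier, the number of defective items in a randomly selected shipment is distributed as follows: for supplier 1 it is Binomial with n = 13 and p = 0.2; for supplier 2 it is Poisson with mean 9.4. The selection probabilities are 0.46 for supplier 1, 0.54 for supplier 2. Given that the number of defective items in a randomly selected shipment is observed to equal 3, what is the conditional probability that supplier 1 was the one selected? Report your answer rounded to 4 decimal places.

Likelihoods P(X=3 | ·): 1: 0.245672; 2: 0.0114515.
Posterior ∝ prior × likelihood. Numerator for 1: 0.46·0.245672 = 0.113009.
Normalizing constant: 0.46·0.245672 + 0.54·0.0114515 = 0.119193.
P(1 | observation) = 0.113009 / 0.119193 = 0.948119.

0.9481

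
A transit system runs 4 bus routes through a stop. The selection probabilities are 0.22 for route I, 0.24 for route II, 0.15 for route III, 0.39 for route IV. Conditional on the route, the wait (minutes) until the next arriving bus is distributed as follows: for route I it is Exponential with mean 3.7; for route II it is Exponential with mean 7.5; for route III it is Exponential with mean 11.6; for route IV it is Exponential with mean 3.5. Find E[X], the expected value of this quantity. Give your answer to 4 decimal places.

Component means — I: 3.7; II: 7.5; III: 11.6; IV: 3.5.
E[X] = 0.22·3.7 + 0.24·7.5 + 0.15·11.6 + 0.39·3.5 = 5.719.

5.7190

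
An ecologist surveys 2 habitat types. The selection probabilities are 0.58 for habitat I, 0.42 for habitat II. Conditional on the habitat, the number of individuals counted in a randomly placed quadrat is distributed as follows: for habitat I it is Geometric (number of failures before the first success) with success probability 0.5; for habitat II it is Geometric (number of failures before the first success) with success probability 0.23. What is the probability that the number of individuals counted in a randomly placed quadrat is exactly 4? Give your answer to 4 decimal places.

Conditional on each habitat, P(X = 4): I: 0.03125; II: 0.080852.
By total probability, P(X = 4) = 0.58·0.03125 + 0.42·0.080852 = 0.0520828.

0.0521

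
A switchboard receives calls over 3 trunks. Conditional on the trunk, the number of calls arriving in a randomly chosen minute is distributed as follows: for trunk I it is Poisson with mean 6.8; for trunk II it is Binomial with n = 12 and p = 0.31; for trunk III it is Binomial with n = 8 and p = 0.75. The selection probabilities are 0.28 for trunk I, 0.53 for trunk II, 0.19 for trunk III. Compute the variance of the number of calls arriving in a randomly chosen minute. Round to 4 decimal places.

5.5147

Per component, I: μ=6.8, E[X²]=53.04; II: μ=3.72, E[X²]=16.4052; III: μ=6, E[X²]=37.5.
E[X] = 0.28·6.8 + 0.53·3.72 + 0.19·6 = 5.0156.
E[X²] = 0.28·53.04 + 0.53·16.4052 + 0.19·37.5 = 30.671.
Var(X) = E[X²] − (E[X])² = 30.671 − 25.1562 = 5.51471.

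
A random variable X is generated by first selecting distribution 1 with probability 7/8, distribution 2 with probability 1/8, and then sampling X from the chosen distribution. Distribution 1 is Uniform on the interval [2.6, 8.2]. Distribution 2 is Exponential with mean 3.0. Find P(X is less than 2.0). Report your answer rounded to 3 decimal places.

Conditional on each component, P(X < 2.0): 1: 0; 2: 0.486583.
By total probability, P(X < 2.0) = 0.875·0 + 0.125·0.486583 = 0.0608229.

0.061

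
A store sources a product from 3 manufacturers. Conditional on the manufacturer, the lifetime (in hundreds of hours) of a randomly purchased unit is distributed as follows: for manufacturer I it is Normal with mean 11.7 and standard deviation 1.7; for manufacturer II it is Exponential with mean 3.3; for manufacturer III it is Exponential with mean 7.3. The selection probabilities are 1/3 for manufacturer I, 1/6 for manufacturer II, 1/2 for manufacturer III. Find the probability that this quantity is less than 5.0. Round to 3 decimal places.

Conditional on each manufacturer, P(X < 5.0): I: 4.05415e-05; II: 0.780225; III: 0.495875.
By total probability, P(X < 5.0) = 0.333333·4.05415e-05 + 0.166667·0.780225 + 0.5·0.495875 = 0.377989.

0.378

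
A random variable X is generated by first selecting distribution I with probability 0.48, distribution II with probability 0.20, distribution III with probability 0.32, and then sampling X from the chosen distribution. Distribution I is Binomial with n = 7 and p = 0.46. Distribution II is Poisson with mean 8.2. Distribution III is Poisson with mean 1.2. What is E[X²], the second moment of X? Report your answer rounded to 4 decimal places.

21.7443

For each component E[X²] = Var + (mean)², giving I: 12.1072; II: 75.44; III: 2.64.
Overall E[X²] = 0.48·12.1072 + 0.2·75.44 + 0.32·2.64 = 21.7443.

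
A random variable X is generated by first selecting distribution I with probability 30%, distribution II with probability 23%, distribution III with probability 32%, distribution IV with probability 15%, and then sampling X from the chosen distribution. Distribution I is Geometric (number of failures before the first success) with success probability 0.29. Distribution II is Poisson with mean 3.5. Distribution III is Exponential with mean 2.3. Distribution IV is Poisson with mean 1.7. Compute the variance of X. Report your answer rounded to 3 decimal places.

Per component, I: μ=2.44828, E[X²]=14.4364; II: μ=3.5, E[X²]=15.75; III: μ=2.3, E[X²]=10.58; IV: μ=1.7, E[X²]=4.59.
E[X] = 0.3·2.44828 + 0.23·3.5 + 0.32·2.3 + 0.15·1.7 = 2.53048.
E[X²] = 0.3·14.4364 + 0.23·15.75 + 0.32·10.58 + 0.15·4.59 = 12.0275.
Var(X) = E[X²] − (E[X])² = 12.0275 − 6.40334 = 5.62417.

5.624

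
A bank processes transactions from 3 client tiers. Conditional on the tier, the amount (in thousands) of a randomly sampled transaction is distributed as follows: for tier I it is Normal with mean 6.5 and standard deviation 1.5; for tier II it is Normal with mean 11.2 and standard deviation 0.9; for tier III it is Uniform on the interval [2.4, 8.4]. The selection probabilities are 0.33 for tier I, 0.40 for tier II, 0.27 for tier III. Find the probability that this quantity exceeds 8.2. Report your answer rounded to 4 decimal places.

0.4512

Conditional on each tier, P(X > 8.2): I: 0.128537; II: 0.999571; III: 0.0333333.
By total probability, P(X > 8.2) = 0.33·0.128537 + 0.4·0.999571 + 0.27·0.0333333 = 0.451246.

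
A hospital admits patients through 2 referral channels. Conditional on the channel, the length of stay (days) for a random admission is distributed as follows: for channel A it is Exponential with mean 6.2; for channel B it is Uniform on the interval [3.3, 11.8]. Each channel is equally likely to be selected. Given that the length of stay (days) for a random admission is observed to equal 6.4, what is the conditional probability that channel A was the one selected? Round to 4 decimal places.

Likelihoods f(6.4 | ·): A: 0.0574519; B: 0.117647.
Posterior ∝ prior × likelihood. Numerator for A: 0.5·0.0574519 = 0.0287259.
Normalizing constant: 0.5·0.0574519 + 0.5·0.117647 = 0.0875495.
P(A | observation) = 0.0287259 / 0.0875495 = 0.328111.

0.3281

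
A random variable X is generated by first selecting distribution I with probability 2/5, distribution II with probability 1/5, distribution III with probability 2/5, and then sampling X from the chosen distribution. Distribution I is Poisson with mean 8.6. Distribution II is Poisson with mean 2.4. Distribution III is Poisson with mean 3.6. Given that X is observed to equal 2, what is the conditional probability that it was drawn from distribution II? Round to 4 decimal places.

0.4154

Likelihoods P(X=2 | ·): I: 0.00680823; II: 0.261268; III: 0.177058.
Posterior ∝ prior × likelihood. Numerator for II: 0.2·0.261268 = 0.0522535.
Normalizing constant: 0.4·0.00680823 + 0.2·0.261268 + 0.4·0.177058 = 0.1258.
P(II | observation) = 0.0522535 / 0.1258 = 0.41537.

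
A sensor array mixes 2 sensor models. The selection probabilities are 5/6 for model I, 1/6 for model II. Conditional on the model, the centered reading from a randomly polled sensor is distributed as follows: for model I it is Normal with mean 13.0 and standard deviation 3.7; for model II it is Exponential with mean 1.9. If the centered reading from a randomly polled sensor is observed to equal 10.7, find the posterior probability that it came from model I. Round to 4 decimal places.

0.9958

Likelihoods f(10.7 | ·): I: 0.0888791; II: 0.00188574.
Posterior ∝ prior × likelihood. Numerator for I: 0.833333·0.0888791 = 0.0740659.
Normalizing constant: 0.833333·0.0888791 + 0.166667·0.00188574 = 0.0743802.
P(I | observation) = 0.0740659 / 0.0743802 = 0.995775.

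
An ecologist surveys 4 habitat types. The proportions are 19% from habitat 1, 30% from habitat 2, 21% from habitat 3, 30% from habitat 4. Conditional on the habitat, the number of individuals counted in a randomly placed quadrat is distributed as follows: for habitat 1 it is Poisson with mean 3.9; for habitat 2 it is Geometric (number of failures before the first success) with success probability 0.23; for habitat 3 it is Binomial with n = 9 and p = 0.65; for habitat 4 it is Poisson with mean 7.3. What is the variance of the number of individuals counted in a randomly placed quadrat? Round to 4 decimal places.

10.4884

Per component, 1: μ=3.9, E[X²]=19.11; 2: μ=3.34783, E[X²]=25.7637; 3: μ=5.85, E[X²]=36.27; 4: μ=7.3, E[X²]=60.59.
E[X] = 0.19·3.9 + 0.3·3.34783 + 0.21·5.85 + 0.3·7.3 = 5.16385.
E[X²] = 0.19·19.11 + 0.3·25.7637 + 0.21·36.27 + 0.3·60.59 = 37.1537.
Var(X) = E[X²] − (E[X])² = 37.1537 − 26.6653 = 10.4884.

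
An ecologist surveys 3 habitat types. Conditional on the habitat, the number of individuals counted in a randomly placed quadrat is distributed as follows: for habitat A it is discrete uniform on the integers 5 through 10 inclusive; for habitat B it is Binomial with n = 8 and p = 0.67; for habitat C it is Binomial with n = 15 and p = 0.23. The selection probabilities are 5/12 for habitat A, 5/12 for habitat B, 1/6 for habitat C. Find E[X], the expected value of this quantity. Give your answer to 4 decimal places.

Component means — A: 7.5; B: 5.36; C: 3.45.
E[X] = 0.416667·7.5 + 0.416667·5.36 + 0.166667·3.45 = 5.93333.

5.9333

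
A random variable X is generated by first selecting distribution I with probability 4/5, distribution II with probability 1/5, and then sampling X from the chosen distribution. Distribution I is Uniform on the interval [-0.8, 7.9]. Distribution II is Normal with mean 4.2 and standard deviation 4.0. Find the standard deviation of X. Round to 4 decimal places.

Per component, I: μ=3.55, E[X²]=18.91; II: μ=4.2, E[X²]=33.64.
E[X] = 0.8·3.55 + 0.2·4.2 = 3.68.
E[X²] = 0.8·18.91 + 0.2·33.64 = 21.856.
Var(X) = E[X²] − (E[X])² = 21.856 − 13.5424 = 8.3136.
SD(X) = √8.3136 = 2.88333.

2.8833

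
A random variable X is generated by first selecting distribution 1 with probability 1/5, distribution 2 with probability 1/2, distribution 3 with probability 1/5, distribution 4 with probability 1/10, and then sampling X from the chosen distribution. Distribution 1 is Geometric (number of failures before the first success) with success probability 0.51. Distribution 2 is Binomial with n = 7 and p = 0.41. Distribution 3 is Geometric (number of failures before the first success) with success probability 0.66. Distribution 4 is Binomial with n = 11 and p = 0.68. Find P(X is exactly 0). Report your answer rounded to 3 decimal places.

Conditional on each component, P(X = 0): 1: 0.51; 2: 0.0248865; 3: 0.66; 4: 3.60288e-06.
By total probability, P(X = 0) = 0.2·0.51 + 0.5·0.0248865 + 0.2·0.66 + 0.1·3.60288e-06 = 0.246444.

0.246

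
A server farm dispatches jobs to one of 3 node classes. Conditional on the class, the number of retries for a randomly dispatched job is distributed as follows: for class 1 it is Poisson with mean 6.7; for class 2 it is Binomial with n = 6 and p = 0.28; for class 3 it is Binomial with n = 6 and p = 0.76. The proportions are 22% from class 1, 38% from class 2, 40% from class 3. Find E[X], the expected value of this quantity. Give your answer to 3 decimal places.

3.936

Component means — 1: 6.7; 2: 1.68; 3: 4.56.
E[X] = 0.22·6.7 + 0.38·1.68 + 0.4·4.56 = 3.9364.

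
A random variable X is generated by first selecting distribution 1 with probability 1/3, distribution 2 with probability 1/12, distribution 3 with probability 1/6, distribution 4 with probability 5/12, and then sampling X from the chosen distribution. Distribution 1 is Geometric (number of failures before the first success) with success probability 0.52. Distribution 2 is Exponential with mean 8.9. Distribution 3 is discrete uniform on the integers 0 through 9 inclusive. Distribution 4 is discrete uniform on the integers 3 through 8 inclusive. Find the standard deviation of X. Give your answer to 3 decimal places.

Per component, 1: μ=0.923077, E[X²]=2.62722; 2: μ=8.9, E[X²]=158.42; 3: μ=4.5, E[X²]=28.5; 4: μ=5.5, E[X²]=33.1667.
E[X] = 0.333333·0.923077 + 0.0833333·8.9 + 0.166667·4.5 + 0.416667·5.5 = 4.09103.
E[X²] = 0.333333·2.62722 + 0.0833333·158.42 + 0.166667·28.5 + 0.416667·33.1667 = 32.6469.
Var(X) = E[X²] − (E[X])² = 32.6469 − 16.7365 = 15.9104.
SD(X) = √15.9104 = 3.98878.

3.989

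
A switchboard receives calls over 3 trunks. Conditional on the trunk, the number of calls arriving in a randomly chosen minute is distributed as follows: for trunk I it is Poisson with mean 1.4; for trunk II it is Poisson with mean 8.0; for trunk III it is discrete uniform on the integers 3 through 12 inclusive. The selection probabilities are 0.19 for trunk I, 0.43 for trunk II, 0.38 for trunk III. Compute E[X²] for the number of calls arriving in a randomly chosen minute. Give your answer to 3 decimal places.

For each component E[X²] = Var + (mean)², giving I: 3.36; II: 72; III: 64.5.
Overall E[X²] = 0.19·3.36 + 0.43·72 + 0.38·64.5 = 56.1084.

56.108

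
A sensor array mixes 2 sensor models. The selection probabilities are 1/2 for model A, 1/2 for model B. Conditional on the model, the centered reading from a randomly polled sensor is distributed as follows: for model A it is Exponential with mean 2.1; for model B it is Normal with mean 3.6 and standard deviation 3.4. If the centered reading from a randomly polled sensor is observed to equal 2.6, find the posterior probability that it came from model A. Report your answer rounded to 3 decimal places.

Likelihoods f(2.6 | ·): A: 0.138065; B: 0.112369.
Posterior ∝ prior × likelihood. Numerator for A: 0.5·0.138065 = 0.0690324.
Normalizing constant: 0.5·0.138065 + 0.5·0.112369 = 0.125217.
P(A | observation) = 0.0690324 / 0.125217 = 0.551302.

0.551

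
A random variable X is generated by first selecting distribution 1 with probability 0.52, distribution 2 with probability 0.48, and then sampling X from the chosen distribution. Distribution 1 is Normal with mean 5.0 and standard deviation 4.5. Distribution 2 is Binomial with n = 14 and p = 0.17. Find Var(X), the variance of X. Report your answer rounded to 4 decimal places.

13.1915

Per component, 1: μ=5, E[X²]=45.25; 2: μ=2.38, E[X²]=7.6398.
E[X] = 0.52·5 + 0.48·2.38 = 3.7424.
E[X²] = 0.52·45.25 + 0.48·7.6398 = 27.1971.
Var(X) = E[X²] − (E[X])² = 27.1971 − 14.0056 = 13.1915.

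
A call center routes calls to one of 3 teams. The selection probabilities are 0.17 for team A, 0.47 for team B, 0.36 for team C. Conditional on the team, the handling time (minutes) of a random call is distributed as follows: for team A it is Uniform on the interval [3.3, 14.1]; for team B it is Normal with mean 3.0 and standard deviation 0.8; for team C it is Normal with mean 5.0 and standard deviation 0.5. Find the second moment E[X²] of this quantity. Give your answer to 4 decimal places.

For each component E[X²] = Var + (mean)², giving A: 85.41; B: 9.64; C: 25.25.
Overall E[X²] = 0.17·85.41 + 0.47·9.64 + 0.36·25.25 = 28.1405.

28.1405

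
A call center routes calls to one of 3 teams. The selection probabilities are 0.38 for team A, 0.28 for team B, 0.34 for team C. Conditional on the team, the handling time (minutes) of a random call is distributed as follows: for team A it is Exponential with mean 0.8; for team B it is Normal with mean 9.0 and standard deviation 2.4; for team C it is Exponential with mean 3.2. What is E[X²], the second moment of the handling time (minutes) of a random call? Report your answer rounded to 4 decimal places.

31.7424

For each component E[X²] = Var + (mean)², giving A: 1.28; B: 86.76; C: 20.48.
Overall E[X²] = 0.38·1.28 + 0.28·86.76 + 0.34·20.48 = 31.7424.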